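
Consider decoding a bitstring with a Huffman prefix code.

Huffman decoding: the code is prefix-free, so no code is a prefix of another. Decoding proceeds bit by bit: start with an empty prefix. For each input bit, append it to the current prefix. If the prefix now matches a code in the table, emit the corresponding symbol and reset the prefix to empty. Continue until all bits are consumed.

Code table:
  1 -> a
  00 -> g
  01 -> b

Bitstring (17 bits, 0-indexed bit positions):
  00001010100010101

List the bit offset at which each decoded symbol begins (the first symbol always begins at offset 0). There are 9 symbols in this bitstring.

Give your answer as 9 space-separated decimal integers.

Bit 0: prefix='0' (no match yet)
Bit 1: prefix='00' -> emit 'g', reset
Bit 2: prefix='0' (no match yet)
Bit 3: prefix='00' -> emit 'g', reset
Bit 4: prefix='1' -> emit 'a', reset
Bit 5: prefix='0' (no match yet)
Bit 6: prefix='01' -> emit 'b', reset
Bit 7: prefix='0' (no match yet)
Bit 8: prefix='01' -> emit 'b', reset
Bit 9: prefix='0' (no match yet)
Bit 10: prefix='00' -> emit 'g', reset
Bit 11: prefix='0' (no match yet)
Bit 12: prefix='01' -> emit 'b', reset
Bit 13: prefix='0' (no match yet)
Bit 14: prefix='01' -> emit 'b', reset
Bit 15: prefix='0' (no match yet)
Bit 16: prefix='01' -> emit 'b', reset

Answer: 0 2 4 5 7 9 11 13 15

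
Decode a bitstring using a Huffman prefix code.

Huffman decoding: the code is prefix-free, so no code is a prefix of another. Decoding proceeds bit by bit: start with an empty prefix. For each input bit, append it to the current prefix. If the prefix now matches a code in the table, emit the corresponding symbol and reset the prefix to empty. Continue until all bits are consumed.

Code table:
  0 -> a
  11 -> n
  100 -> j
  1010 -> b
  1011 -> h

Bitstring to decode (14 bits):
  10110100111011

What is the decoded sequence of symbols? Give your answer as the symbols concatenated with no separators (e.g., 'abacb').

Answer: hajnh

Derivation:
Bit 0: prefix='1' (no match yet)
Bit 1: prefix='10' (no match yet)
Bit 2: prefix='101' (no match yet)
Bit 3: prefix='1011' -> emit 'h', reset
Bit 4: prefix='0' -> emit 'a', reset
Bit 5: prefix='1' (no match yet)
Bit 6: prefix='10' (no match yet)
Bit 7: prefix='100' -> emit 'j', reset
Bit 8: prefix='1' (no match yet)
Bit 9: prefix='11' -> emit 'n', reset
Bit 10: prefix='1' (no match yet)
Bit 11: prefix='10' (no match yet)
Bit 12: prefix='101' (no match yet)
Bit 13: prefix='1011' -> emit 'h', reset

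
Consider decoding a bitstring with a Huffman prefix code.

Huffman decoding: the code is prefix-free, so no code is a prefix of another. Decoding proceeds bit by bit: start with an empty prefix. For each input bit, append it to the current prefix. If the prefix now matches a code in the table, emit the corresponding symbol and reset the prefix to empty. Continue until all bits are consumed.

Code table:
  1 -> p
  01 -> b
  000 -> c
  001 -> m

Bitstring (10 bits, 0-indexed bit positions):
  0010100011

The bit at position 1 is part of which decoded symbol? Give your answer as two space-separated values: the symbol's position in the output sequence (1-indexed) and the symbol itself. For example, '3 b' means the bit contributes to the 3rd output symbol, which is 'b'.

Bit 0: prefix='0' (no match yet)
Bit 1: prefix='00' (no match yet)
Bit 2: prefix='001' -> emit 'm', reset
Bit 3: prefix='0' (no match yet)
Bit 4: prefix='01' -> emit 'b', reset
Bit 5: prefix='0' (no match yet)

Answer: 1 m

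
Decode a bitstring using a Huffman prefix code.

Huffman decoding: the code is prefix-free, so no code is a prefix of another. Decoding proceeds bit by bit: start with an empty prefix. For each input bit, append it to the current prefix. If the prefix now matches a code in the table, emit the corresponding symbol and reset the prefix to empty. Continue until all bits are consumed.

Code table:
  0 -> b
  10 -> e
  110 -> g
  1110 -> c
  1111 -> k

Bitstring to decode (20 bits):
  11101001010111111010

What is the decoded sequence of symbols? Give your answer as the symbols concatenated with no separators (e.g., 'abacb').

Bit 0: prefix='1' (no match yet)
Bit 1: prefix='11' (no match yet)
Bit 2: prefix='111' (no match yet)
Bit 3: prefix='1110' -> emit 'c', reset
Bit 4: prefix='1' (no match yet)
Bit 5: prefix='10' -> emit 'e', reset
Bit 6: prefix='0' -> emit 'b', reset
Bit 7: prefix='1' (no match yet)
Bit 8: prefix='10' -> emit 'e', reset
Bit 9: prefix='1' (no match yet)
Bit 10: prefix='10' -> emit 'e', reset
Bit 11: prefix='1' (no match yet)
Bit 12: prefix='11' (no match yet)
Bit 13: prefix='111' (no match yet)
Bit 14: prefix='1111' -> emit 'k', reset
Bit 15: prefix='1' (no match yet)
Bit 16: prefix='11' (no match yet)
Bit 17: prefix='110' -> emit 'g', reset
Bit 18: prefix='1' (no match yet)
Bit 19: prefix='10' -> emit 'e', reset

Answer: cebeekge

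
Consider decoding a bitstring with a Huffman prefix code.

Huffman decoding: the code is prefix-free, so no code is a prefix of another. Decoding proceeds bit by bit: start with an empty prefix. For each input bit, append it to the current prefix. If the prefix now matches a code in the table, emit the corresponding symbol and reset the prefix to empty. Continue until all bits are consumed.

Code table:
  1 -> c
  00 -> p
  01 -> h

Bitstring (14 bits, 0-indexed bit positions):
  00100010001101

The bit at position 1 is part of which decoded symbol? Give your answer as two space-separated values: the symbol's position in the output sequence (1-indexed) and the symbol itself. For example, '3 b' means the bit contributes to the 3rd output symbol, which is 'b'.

Answer: 1 p

Derivation:
Bit 0: prefix='0' (no match yet)
Bit 1: prefix='00' -> emit 'p', reset
Bit 2: prefix='1' -> emit 'c', reset
Bit 3: prefix='0' (no match yet)
Bit 4: prefix='00' -> emit 'p', reset
Bit 5: prefix='0' (no match yet)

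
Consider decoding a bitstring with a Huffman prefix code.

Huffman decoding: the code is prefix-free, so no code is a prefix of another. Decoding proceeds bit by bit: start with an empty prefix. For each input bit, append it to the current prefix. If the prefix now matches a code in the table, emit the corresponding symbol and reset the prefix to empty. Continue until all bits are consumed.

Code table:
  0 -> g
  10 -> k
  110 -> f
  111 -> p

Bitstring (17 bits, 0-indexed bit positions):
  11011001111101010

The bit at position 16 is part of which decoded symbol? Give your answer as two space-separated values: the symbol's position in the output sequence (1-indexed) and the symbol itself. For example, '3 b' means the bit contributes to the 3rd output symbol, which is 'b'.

Answer: 7 k

Derivation:
Bit 0: prefix='1' (no match yet)
Bit 1: prefix='11' (no match yet)
Bit 2: prefix='110' -> emit 'f', reset
Bit 3: prefix='1' (no match yet)
Bit 4: prefix='11' (no match yet)
Bit 5: prefix='110' -> emit 'f', reset
Bit 6: prefix='0' -> emit 'g', reset
Bit 7: prefix='1' (no match yet)
Bit 8: prefix='11' (no match yet)
Bit 9: prefix='111' -> emit 'p', reset
Bit 10: prefix='1' (no match yet)
Bit 11: prefix='11' (no match yet)
Bit 12: prefix='110' -> emit 'f', reset
Bit 13: prefix='1' (no match yet)
Bit 14: prefix='10' -> emit 'k', reset
Bit 15: prefix='1' (no match yet)
Bit 16: prefix='10' -> emit 'k', reset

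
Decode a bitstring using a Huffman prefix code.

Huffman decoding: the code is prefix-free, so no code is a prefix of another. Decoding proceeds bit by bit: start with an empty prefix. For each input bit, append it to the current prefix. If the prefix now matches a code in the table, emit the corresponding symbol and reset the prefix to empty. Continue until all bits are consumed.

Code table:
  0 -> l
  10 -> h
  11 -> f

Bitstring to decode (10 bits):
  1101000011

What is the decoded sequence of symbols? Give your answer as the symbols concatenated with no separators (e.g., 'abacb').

Bit 0: prefix='1' (no match yet)
Bit 1: prefix='11' -> emit 'f', reset
Bit 2: prefix='0' -> emit 'l', reset
Bit 3: prefix='1' (no match yet)
Bit 4: prefix='10' -> emit 'h', reset
Bit 5: prefix='0' -> emit 'l', reset
Bit 6: prefix='0' -> emit 'l', reset
Bit 7: prefix='0' -> emit 'l', reset
Bit 8: prefix='1' (no match yet)
Bit 9: prefix='11' -> emit 'f', reset

Answer: flhlllf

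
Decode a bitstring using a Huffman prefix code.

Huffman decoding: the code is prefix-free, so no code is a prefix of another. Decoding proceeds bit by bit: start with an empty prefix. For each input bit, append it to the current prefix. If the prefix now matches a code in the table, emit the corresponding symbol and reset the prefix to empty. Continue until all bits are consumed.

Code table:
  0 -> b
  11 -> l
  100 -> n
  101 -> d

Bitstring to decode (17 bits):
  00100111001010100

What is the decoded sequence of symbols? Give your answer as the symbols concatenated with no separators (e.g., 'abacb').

Answer: bbnlndbn

Derivation:
Bit 0: prefix='0' -> emit 'b', reset
Bit 1: prefix='0' -> emit 'b', reset
Bit 2: prefix='1' (no match yet)
Bit 3: prefix='10' (no match yet)
Bit 4: prefix='100' -> emit 'n', reset
Bit 5: prefix='1' (no match yet)
Bit 6: prefix='11' -> emit 'l', reset
Bit 7: prefix='1' (no match yet)
Bit 8: prefix='10' (no match yet)
Bit 9: prefix='100' -> emit 'n', reset
Bit 10: prefix='1' (no match yet)
Bit 11: prefix='10' (no match yet)
Bit 12: prefix='101' -> emit 'd', reset
Bit 13: prefix='0' -> emit 'b', reset
Bit 14: prefix='1' (no match yet)
Bit 15: prefix='10' (no match yet)
Bit 16: prefix='100' -> emit 'n', reset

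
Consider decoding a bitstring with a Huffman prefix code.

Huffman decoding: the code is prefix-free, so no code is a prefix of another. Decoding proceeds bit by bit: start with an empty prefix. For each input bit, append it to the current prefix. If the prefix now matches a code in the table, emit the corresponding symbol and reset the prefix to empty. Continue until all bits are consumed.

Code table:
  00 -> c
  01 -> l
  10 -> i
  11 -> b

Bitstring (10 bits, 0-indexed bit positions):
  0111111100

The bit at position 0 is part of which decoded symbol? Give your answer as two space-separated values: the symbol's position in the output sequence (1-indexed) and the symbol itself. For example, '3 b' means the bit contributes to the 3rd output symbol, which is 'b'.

Answer: 1 l

Derivation:
Bit 0: prefix='0' (no match yet)
Bit 1: prefix='01' -> emit 'l', reset
Bit 2: prefix='1' (no match yet)
Bit 3: prefix='11' -> emit 'b', reset
Bit 4: prefix='1' (no match yet)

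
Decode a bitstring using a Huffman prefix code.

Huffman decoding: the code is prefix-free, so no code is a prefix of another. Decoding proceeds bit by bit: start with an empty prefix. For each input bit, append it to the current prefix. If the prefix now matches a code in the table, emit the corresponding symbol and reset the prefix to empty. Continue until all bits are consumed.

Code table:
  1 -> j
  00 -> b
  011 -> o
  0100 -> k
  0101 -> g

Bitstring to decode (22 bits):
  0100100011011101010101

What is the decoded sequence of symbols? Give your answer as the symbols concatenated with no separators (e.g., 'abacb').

Bit 0: prefix='0' (no match yet)
Bit 1: prefix='01' (no match yet)
Bit 2: prefix='010' (no match yet)
Bit 3: prefix='0100' -> emit 'k', reset
Bit 4: prefix='1' -> emit 'j', reset
Bit 5: prefix='0' (no match yet)
Bit 6: prefix='00' -> emit 'b', reset
Bit 7: prefix='0' (no match yet)
Bit 8: prefix='01' (no match yet)
Bit 9: prefix='011' -> emit 'o', reset
Bit 10: prefix='0' (no match yet)
Bit 11: prefix='01' (no match yet)
Bit 12: prefix='011' -> emit 'o', reset
Bit 13: prefix='1' -> emit 'j', reset
Bit 14: prefix='0' (no match yet)
Bit 15: prefix='01' (no match yet)
Bit 16: prefix='010' (no match yet)
Bit 17: prefix='0101' -> emit 'g', reset
Bit 18: prefix='0' (no match yet)
Bit 19: prefix='01' (no match yet)
Bit 20: prefix='010' (no match yet)
Bit 21: prefix='0101' -> emit 'g', reset

Answer: kjboojgg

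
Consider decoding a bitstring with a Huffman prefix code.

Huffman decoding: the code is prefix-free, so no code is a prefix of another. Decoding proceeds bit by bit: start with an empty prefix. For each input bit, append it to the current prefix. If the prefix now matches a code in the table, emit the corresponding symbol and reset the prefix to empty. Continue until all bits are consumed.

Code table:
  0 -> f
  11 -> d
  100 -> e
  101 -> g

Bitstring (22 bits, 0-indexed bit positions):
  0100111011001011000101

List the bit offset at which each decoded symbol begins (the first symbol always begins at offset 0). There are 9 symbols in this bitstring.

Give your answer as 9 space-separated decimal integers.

Answer: 0 1 4 6 9 12 15 18 19

Derivation:
Bit 0: prefix='0' -> emit 'f', reset
Bit 1: prefix='1' (no match yet)
Bit 2: prefix='10' (no match yet)
Bit 3: prefix='100' -> emit 'e', reset
Bit 4: prefix='1' (no match yet)
Bit 5: prefix='11' -> emit 'd', reset
Bit 6: prefix='1' (no match yet)
Bit 7: prefix='10' (no match yet)
Bit 8: prefix='101' -> emit 'g', reset
Bit 9: prefix='1' (no match yet)
Bit 10: prefix='10' (no match yet)
Bit 11: prefix='100' -> emit 'e', reset
Bit 12: prefix='1' (no match yet)
Bit 13: prefix='10' (no match yet)
Bit 14: prefix='101' -> emit 'g', reset
Bit 15: prefix='1' (no match yet)
Bit 16: prefix='10' (no match yet)
Bit 17: prefix='100' -> emit 'e', reset
Bit 18: prefix='0' -> emit 'f', reset
Bit 19: prefix='1' (no match yet)
Bit 20: prefix='10' (no match yet)
Bit 21: prefix='101' -> emit 'g', reset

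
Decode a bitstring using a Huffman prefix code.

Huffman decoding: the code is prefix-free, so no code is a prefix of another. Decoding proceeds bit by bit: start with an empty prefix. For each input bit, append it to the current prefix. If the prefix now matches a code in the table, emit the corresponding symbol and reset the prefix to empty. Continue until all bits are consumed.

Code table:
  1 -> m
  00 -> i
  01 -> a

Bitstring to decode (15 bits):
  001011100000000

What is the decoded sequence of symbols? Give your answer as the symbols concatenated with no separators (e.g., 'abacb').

Answer: imammiiii

Derivation:
Bit 0: prefix='0' (no match yet)
Bit 1: prefix='00' -> emit 'i', reset
Bit 2: prefix='1' -> emit 'm', reset
Bit 3: prefix='0' (no match yet)
Bit 4: prefix='01' -> emit 'a', reset
Bit 5: prefix='1' -> emit 'm', reset
Bit 6: prefix='1' -> emit 'm', reset
Bit 7: prefix='0' (no match yet)
Bit 8: prefix='00' -> emit 'i', reset
Bit 9: prefix='0' (no match yet)
Bit 10: prefix='00' -> emit 'i', reset
Bit 11: prefix='0' (no match yet)
Bit 12: prefix='00' -> emit 'i', reset
Bit 13: prefix='0' (no match yet)
Bit 14: prefix='00' -> emit 'i', reset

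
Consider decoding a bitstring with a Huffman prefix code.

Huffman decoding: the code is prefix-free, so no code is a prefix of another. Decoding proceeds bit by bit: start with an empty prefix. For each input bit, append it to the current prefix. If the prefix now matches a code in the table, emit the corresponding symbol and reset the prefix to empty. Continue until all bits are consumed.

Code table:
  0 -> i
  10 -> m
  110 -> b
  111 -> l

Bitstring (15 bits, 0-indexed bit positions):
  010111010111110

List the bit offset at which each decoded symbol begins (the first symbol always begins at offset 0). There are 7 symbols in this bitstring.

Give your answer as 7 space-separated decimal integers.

Answer: 0 1 3 6 7 9 12

Derivation:
Bit 0: prefix='0' -> emit 'i', reset
Bit 1: prefix='1' (no match yet)
Bit 2: prefix='10' -> emit 'm', reset
Bit 3: prefix='1' (no match yet)
Bit 4: prefix='11' (no match yet)
Bit 5: prefix='111' -> emit 'l', reset
Bit 6: prefix='0' -> emit 'i', reset
Bit 7: prefix='1' (no match yet)
Bit 8: prefix='10' -> emit 'm', reset
Bit 9: prefix='1' (no match yet)
Bit 10: prefix='11' (no match yet)
Bit 11: prefix='111' -> emit 'l', reset
Bit 12: prefix='1' (no match yet)
Bit 13: prefix='11' (no match yet)
Bit 14: prefix='110' -> emit 'b', reset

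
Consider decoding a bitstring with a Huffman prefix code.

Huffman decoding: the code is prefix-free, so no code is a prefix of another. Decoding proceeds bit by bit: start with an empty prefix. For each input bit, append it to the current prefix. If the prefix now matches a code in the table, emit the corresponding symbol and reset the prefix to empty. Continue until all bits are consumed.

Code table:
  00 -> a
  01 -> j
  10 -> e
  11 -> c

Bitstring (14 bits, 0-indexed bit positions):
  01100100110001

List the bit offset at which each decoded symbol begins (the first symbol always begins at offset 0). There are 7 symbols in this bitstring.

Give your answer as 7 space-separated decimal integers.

Answer: 0 2 4 6 8 10 12

Derivation:
Bit 0: prefix='0' (no match yet)
Bit 1: prefix='01' -> emit 'j', reset
Bit 2: prefix='1' (no match yet)
Bit 3: prefix='10' -> emit 'e', reset
Bit 4: prefix='0' (no match yet)
Bit 5: prefix='01' -> emit 'j', reset
Bit 6: prefix='0' (no match yet)
Bit 7: prefix='00' -> emit 'a', reset
Bit 8: prefix='1' (no match yet)
Bit 9: prefix='11' -> emit 'c', reset
Bit 10: prefix='0' (no match yet)
Bit 11: prefix='00' -> emit 'a', reset
Bit 12: prefix='0' (no match yet)
Bit 13: prefix='01' -> emit 'j', reset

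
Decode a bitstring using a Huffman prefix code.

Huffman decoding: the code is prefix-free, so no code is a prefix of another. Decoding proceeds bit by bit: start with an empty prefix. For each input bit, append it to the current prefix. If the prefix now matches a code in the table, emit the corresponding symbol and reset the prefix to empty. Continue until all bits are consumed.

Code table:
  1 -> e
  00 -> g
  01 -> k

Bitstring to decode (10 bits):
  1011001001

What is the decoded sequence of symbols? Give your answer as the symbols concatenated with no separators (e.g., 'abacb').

Bit 0: prefix='1' -> emit 'e', reset
Bit 1: prefix='0' (no match yet)
Bit 2: prefix='01' -> emit 'k', reset
Bit 3: prefix='1' -> emit 'e', reset
Bit 4: prefix='0' (no match yet)
Bit 5: prefix='00' -> emit 'g', reset
Bit 6: prefix='1' -> emit 'e', reset
Bit 7: prefix='0' (no match yet)
Bit 8: prefix='00' -> emit 'g', reset
Bit 9: prefix='1' -> emit 'e', reset

Answer: ekegege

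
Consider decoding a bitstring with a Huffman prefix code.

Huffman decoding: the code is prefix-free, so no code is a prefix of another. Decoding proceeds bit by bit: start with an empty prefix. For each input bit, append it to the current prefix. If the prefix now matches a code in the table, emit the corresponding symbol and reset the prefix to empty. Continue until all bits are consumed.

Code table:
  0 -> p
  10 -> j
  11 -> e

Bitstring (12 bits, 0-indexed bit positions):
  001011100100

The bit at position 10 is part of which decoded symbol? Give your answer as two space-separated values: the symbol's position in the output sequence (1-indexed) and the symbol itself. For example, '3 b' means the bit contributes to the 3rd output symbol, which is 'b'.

Bit 0: prefix='0' -> emit 'p', reset
Bit 1: prefix='0' -> emit 'p', reset
Bit 2: prefix='1' (no match yet)
Bit 3: prefix='10' -> emit 'j', reset
Bit 4: prefix='1' (no match yet)
Bit 5: prefix='11' -> emit 'e', reset
Bit 6: prefix='1' (no match yet)
Bit 7: prefix='10' -> emit 'j', reset
Bit 8: prefix='0' -> emit 'p', reset
Bit 9: prefix='1' (no match yet)
Bit 10: prefix='10' -> emit 'j', reset
Bit 11: prefix='0' -> emit 'p', reset

Answer: 7 j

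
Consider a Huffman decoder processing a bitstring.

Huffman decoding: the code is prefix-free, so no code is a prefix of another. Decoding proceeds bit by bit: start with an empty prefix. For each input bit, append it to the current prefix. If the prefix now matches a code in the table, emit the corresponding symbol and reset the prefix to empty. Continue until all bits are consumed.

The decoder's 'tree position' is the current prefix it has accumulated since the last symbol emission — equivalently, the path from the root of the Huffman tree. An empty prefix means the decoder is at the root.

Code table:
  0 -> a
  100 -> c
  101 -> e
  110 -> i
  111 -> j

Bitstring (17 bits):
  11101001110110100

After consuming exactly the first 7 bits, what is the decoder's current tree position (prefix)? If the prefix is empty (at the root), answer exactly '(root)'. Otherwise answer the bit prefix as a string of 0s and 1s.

Answer: (root)

Derivation:
Bit 0: prefix='1' (no match yet)
Bit 1: prefix='11' (no match yet)
Bit 2: prefix='111' -> emit 'j', reset
Bit 3: prefix='0' -> emit 'a', reset
Bit 4: prefix='1' (no match yet)
Bit 5: prefix='10' (no match yet)
Bit 6: prefix='100' -> emit 'c', reset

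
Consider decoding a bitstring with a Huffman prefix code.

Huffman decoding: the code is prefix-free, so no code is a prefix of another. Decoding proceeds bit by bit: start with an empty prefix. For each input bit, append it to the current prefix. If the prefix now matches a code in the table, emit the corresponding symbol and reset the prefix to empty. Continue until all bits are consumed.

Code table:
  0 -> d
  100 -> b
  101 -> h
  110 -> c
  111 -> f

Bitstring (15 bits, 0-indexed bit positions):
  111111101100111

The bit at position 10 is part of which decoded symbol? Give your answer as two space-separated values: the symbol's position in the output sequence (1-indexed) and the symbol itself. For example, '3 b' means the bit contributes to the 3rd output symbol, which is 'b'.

Answer: 4 b

Derivation:
Bit 0: prefix='1' (no match yet)
Bit 1: prefix='11' (no match yet)
Bit 2: prefix='111' -> emit 'f', reset
Bit 3: prefix='1' (no match yet)
Bit 4: prefix='11' (no match yet)
Bit 5: prefix='111' -> emit 'f', reset
Bit 6: prefix='1' (no match yet)
Bit 7: prefix='10' (no match yet)
Bit 8: prefix='101' -> emit 'h', reset
Bit 9: prefix='1' (no match yet)
Bit 10: prefix='10' (no match yet)
Bit 11: prefix='100' -> emit 'b', reset
Bit 12: prefix='1' (no match yet)
Bit 13: prefix='11' (no match yet)
Bit 14: prefix='111' -> emit 'f', reset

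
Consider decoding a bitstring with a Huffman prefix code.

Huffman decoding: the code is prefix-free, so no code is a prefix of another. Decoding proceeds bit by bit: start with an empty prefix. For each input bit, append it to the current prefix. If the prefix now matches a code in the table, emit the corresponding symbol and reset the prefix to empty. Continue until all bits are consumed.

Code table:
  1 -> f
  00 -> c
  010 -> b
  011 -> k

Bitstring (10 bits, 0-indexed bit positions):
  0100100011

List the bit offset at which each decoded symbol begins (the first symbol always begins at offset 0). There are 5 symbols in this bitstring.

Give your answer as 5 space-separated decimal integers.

Bit 0: prefix='0' (no match yet)
Bit 1: prefix='01' (no match yet)
Bit 2: prefix='010' -> emit 'b', reset
Bit 3: prefix='0' (no match yet)
Bit 4: prefix='01' (no match yet)
Bit 5: prefix='010' -> emit 'b', reset
Bit 6: prefix='0' (no match yet)
Bit 7: prefix='00' -> emit 'c', reset
Bit 8: prefix='1' -> emit 'f', reset
Bit 9: prefix='1' -> emit 'f', reset

Answer: 0 3 6 8 9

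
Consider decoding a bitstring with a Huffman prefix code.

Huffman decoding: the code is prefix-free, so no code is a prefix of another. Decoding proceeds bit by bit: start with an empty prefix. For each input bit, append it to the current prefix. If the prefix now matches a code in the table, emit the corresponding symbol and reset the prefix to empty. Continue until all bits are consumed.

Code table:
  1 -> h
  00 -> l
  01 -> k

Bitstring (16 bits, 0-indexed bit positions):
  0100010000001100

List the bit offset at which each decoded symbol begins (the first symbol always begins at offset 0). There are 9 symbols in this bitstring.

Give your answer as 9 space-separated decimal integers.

Answer: 0 2 4 6 8 10 12 13 14

Derivation:
Bit 0: prefix='0' (no match yet)
Bit 1: prefix='01' -> emit 'k', reset
Bit 2: prefix='0' (no match yet)
Bit 3: prefix='00' -> emit 'l', reset
Bit 4: prefix='0' (no match yet)
Bit 5: prefix='01' -> emit 'k', reset
Bit 6: prefix='0' (no match yet)
Bit 7: prefix='00' -> emit 'l', reset
Bit 8: prefix='0' (no match yet)
Bit 9: prefix='00' -> emit 'l', reset
Bit 10: prefix='0' (no match yet)
Bit 11: prefix='00' -> emit 'l', reset
Bit 12: prefix='1' -> emit 'h', reset
Bit 13: prefix='1' -> emit 'h', reset
Bit 14: prefix='0' (no match yet)
Bit 15: prefix='00' -> emit 'l', reset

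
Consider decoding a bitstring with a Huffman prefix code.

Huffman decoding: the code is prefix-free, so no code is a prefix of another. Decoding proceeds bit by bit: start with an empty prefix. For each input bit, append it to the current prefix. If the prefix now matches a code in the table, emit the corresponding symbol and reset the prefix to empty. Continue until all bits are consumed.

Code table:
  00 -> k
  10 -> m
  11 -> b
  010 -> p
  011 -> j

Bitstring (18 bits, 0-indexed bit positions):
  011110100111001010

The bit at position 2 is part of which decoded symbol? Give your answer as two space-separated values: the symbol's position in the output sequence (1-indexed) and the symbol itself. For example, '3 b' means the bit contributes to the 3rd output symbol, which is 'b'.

Answer: 1 j

Derivation:
Bit 0: prefix='0' (no match yet)
Bit 1: prefix='01' (no match yet)
Bit 2: prefix='011' -> emit 'j', reset
Bit 3: prefix='1' (no match yet)
Bit 4: prefix='11' -> emit 'b', reset
Bit 5: prefix='0' (no match yet)
Bit 6: prefix='01' (no match yet)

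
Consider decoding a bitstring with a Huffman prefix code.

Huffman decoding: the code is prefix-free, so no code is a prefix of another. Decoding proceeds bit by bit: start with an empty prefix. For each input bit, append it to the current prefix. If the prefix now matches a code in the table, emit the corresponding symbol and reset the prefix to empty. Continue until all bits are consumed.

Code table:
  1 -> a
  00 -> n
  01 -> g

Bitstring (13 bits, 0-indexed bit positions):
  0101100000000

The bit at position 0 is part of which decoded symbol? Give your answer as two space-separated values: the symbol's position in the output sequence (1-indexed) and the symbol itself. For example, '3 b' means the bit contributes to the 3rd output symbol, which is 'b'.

Answer: 1 g

Derivation:
Bit 0: prefix='0' (no match yet)
Bit 1: prefix='01' -> emit 'g', reset
Bit 2: prefix='0' (no match yet)
Bit 3: prefix='01' -> emit 'g', reset
Bit 4: prefix='1' -> emit 'a', reset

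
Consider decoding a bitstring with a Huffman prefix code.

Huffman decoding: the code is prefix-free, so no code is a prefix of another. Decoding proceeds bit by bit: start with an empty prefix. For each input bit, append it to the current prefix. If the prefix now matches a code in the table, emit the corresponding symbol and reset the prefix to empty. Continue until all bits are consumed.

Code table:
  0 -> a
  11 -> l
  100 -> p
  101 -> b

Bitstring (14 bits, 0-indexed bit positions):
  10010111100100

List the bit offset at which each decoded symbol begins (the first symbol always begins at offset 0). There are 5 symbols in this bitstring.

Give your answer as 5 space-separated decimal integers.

Bit 0: prefix='1' (no match yet)
Bit 1: prefix='10' (no match yet)
Bit 2: prefix='100' -> emit 'p', reset
Bit 3: prefix='1' (no match yet)
Bit 4: prefix='10' (no match yet)
Bit 5: prefix='101' -> emit 'b', reset
Bit 6: prefix='1' (no match yet)
Bit 7: prefix='11' -> emit 'l', reset
Bit 8: prefix='1' (no match yet)
Bit 9: prefix='10' (no match yet)
Bit 10: prefix='100' -> emit 'p', reset
Bit 11: prefix='1' (no match yet)
Bit 12: prefix='10' (no match yet)
Bit 13: prefix='100' -> emit 'p', reset

Answer: 0 3 6 8 11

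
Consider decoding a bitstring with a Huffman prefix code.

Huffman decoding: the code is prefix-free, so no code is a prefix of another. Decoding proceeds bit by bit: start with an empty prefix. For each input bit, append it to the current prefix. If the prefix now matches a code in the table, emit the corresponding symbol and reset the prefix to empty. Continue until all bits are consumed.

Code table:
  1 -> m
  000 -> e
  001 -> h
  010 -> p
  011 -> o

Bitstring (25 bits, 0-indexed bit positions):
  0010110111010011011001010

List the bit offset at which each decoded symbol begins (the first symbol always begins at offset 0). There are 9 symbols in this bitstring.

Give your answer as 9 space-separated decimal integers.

Bit 0: prefix='0' (no match yet)
Bit 1: prefix='00' (no match yet)
Bit 2: prefix='001' -> emit 'h', reset
Bit 3: prefix='0' (no match yet)
Bit 4: prefix='01' (no match yet)
Bit 5: prefix='011' -> emit 'o', reset
Bit 6: prefix='0' (no match yet)
Bit 7: prefix='01' (no match yet)
Bit 8: prefix='011' -> emit 'o', reset
Bit 9: prefix='1' -> emit 'm', reset
Bit 10: prefix='0' (no match yet)
Bit 11: prefix='01' (no match yet)
Bit 12: prefix='010' -> emit 'p', reset
Bit 13: prefix='0' (no match yet)
Bit 14: prefix='01' (no match yet)
Bit 15: prefix='011' -> emit 'o', reset
Bit 16: prefix='0' (no match yet)
Bit 17: prefix='01' (no match yet)
Bit 18: prefix='011' -> emit 'o', reset
Bit 19: prefix='0' (no match yet)
Bit 20: prefix='00' (no match yet)
Bit 21: prefix='001' -> emit 'h', reset
Bit 22: prefix='0' (no match yet)
Bit 23: prefix='01' (no match yet)
Bit 24: prefix='010' -> emit 'p', reset

Answer: 0 3 6 9 10 13 16 19 22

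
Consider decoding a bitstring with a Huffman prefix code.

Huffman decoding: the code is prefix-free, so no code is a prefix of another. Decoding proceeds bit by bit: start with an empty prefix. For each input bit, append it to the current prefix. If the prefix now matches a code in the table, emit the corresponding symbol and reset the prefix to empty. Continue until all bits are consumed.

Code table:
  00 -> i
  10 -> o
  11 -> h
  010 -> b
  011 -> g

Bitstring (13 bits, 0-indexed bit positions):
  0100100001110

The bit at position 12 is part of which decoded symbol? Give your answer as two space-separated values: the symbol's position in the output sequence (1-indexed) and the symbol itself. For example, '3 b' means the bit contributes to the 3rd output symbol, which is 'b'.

Bit 0: prefix='0' (no match yet)
Bit 1: prefix='01' (no match yet)
Bit 2: prefix='010' -> emit 'b', reset
Bit 3: prefix='0' (no match yet)
Bit 4: prefix='01' (no match yet)
Bit 5: prefix='010' -> emit 'b', reset
Bit 6: prefix='0' (no match yet)
Bit 7: prefix='00' -> emit 'i', reset
Bit 8: prefix='0' (no match yet)
Bit 9: prefix='01' (no match yet)
Bit 10: prefix='011' -> emit 'g', reset
Bit 11: prefix='1' (no match yet)
Bit 12: prefix='10' -> emit 'o', reset

Answer: 5 o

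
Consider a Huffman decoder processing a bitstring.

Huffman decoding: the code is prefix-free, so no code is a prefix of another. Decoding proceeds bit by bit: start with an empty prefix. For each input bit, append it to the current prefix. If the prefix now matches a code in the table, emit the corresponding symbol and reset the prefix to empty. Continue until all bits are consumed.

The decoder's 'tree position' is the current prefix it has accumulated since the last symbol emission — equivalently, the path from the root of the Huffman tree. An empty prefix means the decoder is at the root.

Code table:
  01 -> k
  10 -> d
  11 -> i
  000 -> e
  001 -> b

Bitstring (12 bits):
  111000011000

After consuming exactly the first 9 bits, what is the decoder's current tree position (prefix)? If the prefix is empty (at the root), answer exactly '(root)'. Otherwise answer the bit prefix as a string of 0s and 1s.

Answer: (root)

Derivation:
Bit 0: prefix='1' (no match yet)
Bit 1: prefix='11' -> emit 'i', reset
Bit 2: prefix='1' (no match yet)
Bit 3: prefix='10' -> emit 'd', reset
Bit 4: prefix='0' (no match yet)
Bit 5: prefix='00' (no match yet)
Bit 6: prefix='000' -> emit 'e', reset
Bit 7: prefix='1' (no match yet)
Bit 8: prefix='11' -> emit 'i', reset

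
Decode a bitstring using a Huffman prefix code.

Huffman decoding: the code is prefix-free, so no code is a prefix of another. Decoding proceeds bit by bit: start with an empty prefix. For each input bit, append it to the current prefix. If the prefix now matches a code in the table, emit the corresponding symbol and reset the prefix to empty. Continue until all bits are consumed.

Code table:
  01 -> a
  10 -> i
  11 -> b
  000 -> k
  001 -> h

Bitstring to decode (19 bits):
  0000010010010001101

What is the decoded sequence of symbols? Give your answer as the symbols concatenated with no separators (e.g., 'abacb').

Answer: khhhkba

Derivation:
Bit 0: prefix='0' (no match yet)
Bit 1: prefix='00' (no match yet)
Bit 2: prefix='000' -> emit 'k', reset
Bit 3: prefix='0' (no match yet)
Bit 4: prefix='00' (no match yet)
Bit 5: prefix='001' -> emit 'h', reset
Bit 6: prefix='0' (no match yet)
Bit 7: prefix='00' (no match yet)
Bit 8: prefix='001' -> emit 'h', reset
Bit 9: prefix='0' (no match yet)
Bit 10: prefix='00' (no match yet)
Bit 11: prefix='001' -> emit 'h', reset
Bit 12: prefix='0' (no match yet)
Bit 13: prefix='00' (no match yet)
Bit 14: prefix='000' -> emit 'k', reset
Bit 15: prefix='1' (no match yet)
Bit 16: prefix='11' -> emit 'b', reset
Bit 17: prefix='0' (no match yet)
Bit 18: prefix='01' -> emit 'a', reset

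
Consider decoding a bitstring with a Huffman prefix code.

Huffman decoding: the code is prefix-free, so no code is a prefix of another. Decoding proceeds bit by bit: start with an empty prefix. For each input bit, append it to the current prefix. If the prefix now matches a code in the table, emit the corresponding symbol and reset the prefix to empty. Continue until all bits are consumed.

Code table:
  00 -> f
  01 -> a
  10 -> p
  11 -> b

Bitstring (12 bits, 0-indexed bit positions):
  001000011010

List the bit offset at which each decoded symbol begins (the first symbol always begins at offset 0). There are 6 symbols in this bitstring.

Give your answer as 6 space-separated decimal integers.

Bit 0: prefix='0' (no match yet)
Bit 1: prefix='00' -> emit 'f', reset
Bit 2: prefix='1' (no match yet)
Bit 3: prefix='10' -> emit 'p', reset
Bit 4: prefix='0' (no match yet)
Bit 5: prefix='00' -> emit 'f', reset
Bit 6: prefix='0' (no match yet)
Bit 7: prefix='01' -> emit 'a', reset
Bit 8: prefix='1' (no match yet)
Bit 9: prefix='10' -> emit 'p', reset
Bit 10: prefix='1' (no match yet)
Bit 11: prefix='10' -> emit 'p', reset

Answer: 0 2 4 6 8 10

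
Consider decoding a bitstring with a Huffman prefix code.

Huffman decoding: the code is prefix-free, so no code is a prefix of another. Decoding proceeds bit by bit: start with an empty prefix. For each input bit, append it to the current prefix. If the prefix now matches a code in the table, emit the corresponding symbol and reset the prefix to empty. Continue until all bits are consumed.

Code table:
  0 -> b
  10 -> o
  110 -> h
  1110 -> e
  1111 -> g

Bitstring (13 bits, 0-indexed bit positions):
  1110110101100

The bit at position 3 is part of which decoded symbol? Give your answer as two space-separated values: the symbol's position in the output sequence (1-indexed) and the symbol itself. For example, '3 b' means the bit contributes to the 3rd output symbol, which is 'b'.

Bit 0: prefix='1' (no match yet)
Bit 1: prefix='11' (no match yet)
Bit 2: prefix='111' (no match yet)
Bit 3: prefix='1110' -> emit 'e', reset
Bit 4: prefix='1' (no match yet)
Bit 5: prefix='11' (no match yet)
Bit 6: prefix='110' -> emit 'h', reset
Bit 7: prefix='1' (no match yet)

Answer: 1 e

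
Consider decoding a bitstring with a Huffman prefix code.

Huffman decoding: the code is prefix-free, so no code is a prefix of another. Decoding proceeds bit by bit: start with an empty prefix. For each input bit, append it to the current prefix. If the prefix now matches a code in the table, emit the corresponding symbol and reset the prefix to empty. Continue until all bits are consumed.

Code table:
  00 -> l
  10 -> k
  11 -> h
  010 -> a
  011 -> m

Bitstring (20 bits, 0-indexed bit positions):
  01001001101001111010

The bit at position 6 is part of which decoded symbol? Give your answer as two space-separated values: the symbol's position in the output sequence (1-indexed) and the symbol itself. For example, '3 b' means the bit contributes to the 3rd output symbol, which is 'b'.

Answer: 3 m

Derivation:
Bit 0: prefix='0' (no match yet)
Bit 1: prefix='01' (no match yet)
Bit 2: prefix='010' -> emit 'a', reset
Bit 3: prefix='0' (no match yet)
Bit 4: prefix='01' (no match yet)
Bit 5: prefix='010' -> emit 'a', reset
Bit 6: prefix='0' (no match yet)
Bit 7: prefix='01' (no match yet)
Bit 8: prefix='011' -> emit 'm', reset
Bit 9: prefix='0' (no match yet)
Bit 10: prefix='01' (no match yet)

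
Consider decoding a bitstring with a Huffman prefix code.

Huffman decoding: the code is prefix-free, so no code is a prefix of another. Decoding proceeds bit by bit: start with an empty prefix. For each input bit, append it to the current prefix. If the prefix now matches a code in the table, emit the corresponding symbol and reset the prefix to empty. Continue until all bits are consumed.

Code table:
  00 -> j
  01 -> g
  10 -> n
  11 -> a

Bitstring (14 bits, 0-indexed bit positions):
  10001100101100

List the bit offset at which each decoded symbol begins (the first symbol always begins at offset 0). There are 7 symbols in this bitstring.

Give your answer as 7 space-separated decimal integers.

Bit 0: prefix='1' (no match yet)
Bit 1: prefix='10' -> emit 'n', reset
Bit 2: prefix='0' (no match yet)
Bit 3: prefix='00' -> emit 'j', reset
Bit 4: prefix='1' (no match yet)
Bit 5: prefix='11' -> emit 'a', reset
Bit 6: prefix='0' (no match yet)
Bit 7: prefix='00' -> emit 'j', reset
Bit 8: prefix='1' (no match yet)
Bit 9: prefix='10' -> emit 'n', reset
Bit 10: prefix='1' (no match yet)
Bit 11: prefix='11' -> emit 'a', reset
Bit 12: prefix='0' (no match yet)
Bit 13: prefix='00' -> emit 'j', reset

Answer: 0 2 4 6 8 10 12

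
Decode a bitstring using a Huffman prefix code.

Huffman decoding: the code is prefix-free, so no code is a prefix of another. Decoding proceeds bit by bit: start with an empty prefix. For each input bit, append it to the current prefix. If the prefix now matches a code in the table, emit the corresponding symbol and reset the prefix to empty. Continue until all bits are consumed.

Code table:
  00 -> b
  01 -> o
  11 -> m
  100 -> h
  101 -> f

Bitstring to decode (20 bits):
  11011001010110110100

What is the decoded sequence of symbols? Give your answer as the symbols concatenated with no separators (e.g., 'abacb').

Bit 0: prefix='1' (no match yet)
Bit 1: prefix='11' -> emit 'm', reset
Bit 2: prefix='0' (no match yet)
Bit 3: prefix='01' -> emit 'o', reset
Bit 4: prefix='1' (no match yet)
Bit 5: prefix='10' (no match yet)
Bit 6: prefix='100' -> emit 'h', reset
Bit 7: prefix='1' (no match yet)
Bit 8: prefix='10' (no match yet)
Bit 9: prefix='101' -> emit 'f', reset
Bit 10: prefix='0' (no match yet)
Bit 11: prefix='01' -> emit 'o', reset
Bit 12: prefix='1' (no match yet)
Bit 13: prefix='10' (no match yet)
Bit 14: prefix='101' -> emit 'f', reset
Bit 15: prefix='1' (no match yet)
Bit 16: prefix='10' (no match yet)
Bit 17: prefix='101' -> emit 'f', reset
Bit 18: prefix='0' (no match yet)
Bit 19: prefix='00' -> emit 'b', reset

Answer: mohfoffb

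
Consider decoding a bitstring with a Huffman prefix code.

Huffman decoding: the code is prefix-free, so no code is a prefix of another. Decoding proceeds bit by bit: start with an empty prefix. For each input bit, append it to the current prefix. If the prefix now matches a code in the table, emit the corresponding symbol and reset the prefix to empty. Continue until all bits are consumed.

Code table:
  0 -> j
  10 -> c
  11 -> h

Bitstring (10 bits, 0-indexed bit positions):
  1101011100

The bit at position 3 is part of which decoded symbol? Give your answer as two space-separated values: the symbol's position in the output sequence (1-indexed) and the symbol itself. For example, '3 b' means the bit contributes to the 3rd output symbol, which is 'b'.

Bit 0: prefix='1' (no match yet)
Bit 1: prefix='11' -> emit 'h', reset
Bit 2: prefix='0' -> emit 'j', reset
Bit 3: prefix='1' (no match yet)
Bit 4: prefix='10' -> emit 'c', reset
Bit 5: prefix='1' (no match yet)
Bit 6: prefix='11' -> emit 'h', reset
Bit 7: prefix='1' (no match yet)

Answer: 3 c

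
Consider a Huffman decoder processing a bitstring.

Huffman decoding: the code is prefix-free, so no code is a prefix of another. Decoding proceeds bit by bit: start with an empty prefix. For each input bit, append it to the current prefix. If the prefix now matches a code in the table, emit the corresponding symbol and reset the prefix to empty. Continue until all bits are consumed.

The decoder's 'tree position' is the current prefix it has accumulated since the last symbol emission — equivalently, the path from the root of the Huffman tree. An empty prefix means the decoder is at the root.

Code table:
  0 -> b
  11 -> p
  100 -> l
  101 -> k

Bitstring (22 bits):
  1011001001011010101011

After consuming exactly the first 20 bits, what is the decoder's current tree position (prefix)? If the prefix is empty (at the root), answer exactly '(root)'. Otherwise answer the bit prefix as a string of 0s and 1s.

Bit 0: prefix='1' (no match yet)
Bit 1: prefix='10' (no match yet)
Bit 2: prefix='101' -> emit 'k', reset
Bit 3: prefix='1' (no match yet)
Bit 4: prefix='10' (no match yet)
Bit 5: prefix='100' -> emit 'l', reset
Bit 6: prefix='1' (no match yet)
Bit 7: prefix='10' (no match yet)
Bit 8: prefix='100' -> emit 'l', reset
Bit 9: prefix='1' (no match yet)
Bit 10: prefix='10' (no match yet)
Bit 11: prefix='101' -> emit 'k', reset
Bit 12: prefix='1' (no match yet)
Bit 13: prefix='10' (no match yet)
Bit 14: prefix='101' -> emit 'k', reset
Bit 15: prefix='0' -> emit 'b', reset
Bit 16: prefix='1' (no match yet)
Bit 17: prefix='10' (no match yet)
Bit 18: prefix='101' -> emit 'k', reset
Bit 19: prefix='0' -> emit 'b', reset

Answer: (root)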